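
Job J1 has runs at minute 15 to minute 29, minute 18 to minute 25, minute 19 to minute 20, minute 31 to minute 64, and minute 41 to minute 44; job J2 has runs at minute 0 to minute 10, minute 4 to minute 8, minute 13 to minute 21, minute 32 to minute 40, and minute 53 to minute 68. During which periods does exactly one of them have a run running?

First set merges to minute 15 to minute 29, minute 31 to minute 64.
Second set merges to minute 0 to minute 10, minute 13 to minute 21, minute 32 to minute 40, minute 53 to minute 68.
Only in the first: minute 21 to minute 29, minute 31 to minute 32, minute 40 to minute 53.
Only in the second: minute 0 to minute 10, minute 13 to minute 15, minute 64 to minute 68.
Together these are the periods covered by exactly one.

minute 0 to minute 10, minute 13 to minute 15, minute 21 to minute 29, minute 31 to minute 32, minute 40 to minute 53, minute 64 to minute 68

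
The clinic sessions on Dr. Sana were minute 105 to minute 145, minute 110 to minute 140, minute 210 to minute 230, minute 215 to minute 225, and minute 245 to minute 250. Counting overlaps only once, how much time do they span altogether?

65 minutes

Merged: minute 105 to minute 145, minute 210 to minute 230, minute 245 to minute 250.
Lengths: 40 minutes + 20 minutes + 5 minutes = 65 minutes.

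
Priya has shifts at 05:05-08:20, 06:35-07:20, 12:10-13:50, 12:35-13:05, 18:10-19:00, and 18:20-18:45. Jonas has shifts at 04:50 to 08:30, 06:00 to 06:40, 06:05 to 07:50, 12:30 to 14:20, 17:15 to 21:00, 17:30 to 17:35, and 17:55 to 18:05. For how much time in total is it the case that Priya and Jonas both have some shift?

5 h 25 min

A, merged: 05:05-08:20, 12:10-13:50, 18:10-19:00.
B, merged: 04:50-08:30, 12:30-14:20, 17:15-21:00.
A ∩ B = 05:05-08:20, 12:30-13:50, 18:10-19:00.
Total: 3 h 15 min + 1 h 20 min + 50 min = 5 h 25 min.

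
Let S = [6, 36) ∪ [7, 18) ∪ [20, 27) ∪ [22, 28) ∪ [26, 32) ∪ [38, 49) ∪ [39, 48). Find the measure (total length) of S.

41

Merged: [6, 36), [38, 49).
Lengths: 30 + 11 = 41.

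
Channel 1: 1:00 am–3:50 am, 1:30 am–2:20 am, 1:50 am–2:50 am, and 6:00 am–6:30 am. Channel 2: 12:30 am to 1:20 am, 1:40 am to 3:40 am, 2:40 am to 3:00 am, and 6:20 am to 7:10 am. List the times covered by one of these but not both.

12:30 am–1:00 am, 1:20 am–1:40 am, 3:40 am–3:50 am, 6:00 am–6:20 am, 6:30 am–7:10 am

First set merges to 1:00 am–3:50 am, 6:00 am–6:30 am.
Second set merges to 12:30 am–1:20 am, 1:40 am–3:40 am, 6:20 am–7:10 am.
A but not B: 1:20 am–1:40 am, 3:40 am–3:50 am, 6:00 am–6:20 am.
B but not A: 12:30 am–1:00 am, 6:30 am–7:10 am.
Combining gives A △ B.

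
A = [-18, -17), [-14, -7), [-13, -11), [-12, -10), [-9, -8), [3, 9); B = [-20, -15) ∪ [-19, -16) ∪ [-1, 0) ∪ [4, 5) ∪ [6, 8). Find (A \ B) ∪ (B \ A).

A, merged: [-18, -17), [-14, -7), [3, 9).
B, merged: [-20, -15), [-1, 0), [4, 5), [6, 8).
Only in the first: [-14, -7), [3, 4), [5, 6), [8, 9).
Only in the second: [-20, -18), [-17, -15), [-1, 0).
Together these are the periods covered by exactly one.

[-20, -18) ∪ [-17, -15) ∪ [-14, -7) ∪ [-1, 0) ∪ [3, 4) ∪ [5, 6) ∪ [8, 9)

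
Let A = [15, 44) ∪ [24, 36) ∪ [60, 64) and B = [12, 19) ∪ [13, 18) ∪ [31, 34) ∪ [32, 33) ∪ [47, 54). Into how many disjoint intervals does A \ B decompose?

First set merges to [15, 44), [60, 64).
Second set merges to [12, 19), [31, 34), [47, 54).
A \ B = [19, 31), [34, 44), [60, 64).
That is 3 disjoint pieces.

3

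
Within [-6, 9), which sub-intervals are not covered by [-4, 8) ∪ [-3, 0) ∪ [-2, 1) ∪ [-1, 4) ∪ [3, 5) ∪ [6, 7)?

Covered (merged): [-4, 8).
Gaps within [-6, 9): [-6, -4), [8, 9).

[-6, -4) ∪ [8, 9)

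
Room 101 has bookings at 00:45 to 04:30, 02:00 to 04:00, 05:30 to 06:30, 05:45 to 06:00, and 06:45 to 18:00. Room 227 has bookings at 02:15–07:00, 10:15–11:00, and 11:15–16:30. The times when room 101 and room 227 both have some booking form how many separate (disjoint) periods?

5

First set merges to 00:45-04:30, 05:30-06:30, 06:45-18:00.
A ∩ B = 02:15-04:30, 05:30-06:30, 06:45-07:00, 10:15-11:00, 11:15-16:30.
That is 5 disjoint pieces.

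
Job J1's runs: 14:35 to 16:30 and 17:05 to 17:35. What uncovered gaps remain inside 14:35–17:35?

16:30–17:05

After merging, the occupied span is 14:35–16:30, 17:05–17:35.
Uncovered inside 14:35–17:35: 16:30–17:05.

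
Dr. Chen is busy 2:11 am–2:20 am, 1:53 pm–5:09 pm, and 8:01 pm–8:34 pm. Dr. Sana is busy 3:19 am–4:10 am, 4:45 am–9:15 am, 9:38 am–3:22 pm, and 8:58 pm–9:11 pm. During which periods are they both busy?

1:53 pm–3:22 pm

2:11 am–2:20 am meets no B interval.
1:53 pm–5:09 pm ∩ B → 1:53 pm–3:22 pm.
8:01 pm–8:34 pm meets no B interval.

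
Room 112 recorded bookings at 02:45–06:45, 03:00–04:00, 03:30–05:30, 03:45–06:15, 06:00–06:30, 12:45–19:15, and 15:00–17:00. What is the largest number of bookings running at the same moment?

4

Walk the sorted start/end points keeping a running depth.
The depth first hits 4 at 03:45.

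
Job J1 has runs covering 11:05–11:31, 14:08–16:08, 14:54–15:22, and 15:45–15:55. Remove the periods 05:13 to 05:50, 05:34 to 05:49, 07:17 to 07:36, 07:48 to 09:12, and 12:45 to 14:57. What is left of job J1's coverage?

11:05-11:31, 14:57-16:08

Merge the first list: 11:05-11:31, 14:08-16:08.
Merge the second list: 05:13-05:50, 07:17-07:36, 07:48-09:12, 12:45-14:57.
11:05-11:31: no B overlap → unchanged.
14:08-16:08 minus B → 14:57-16:08.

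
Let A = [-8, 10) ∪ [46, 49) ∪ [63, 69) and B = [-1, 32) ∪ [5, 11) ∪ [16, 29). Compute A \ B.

B, merged: [-1, 32).
[-8, 10) \ B = [-8, -1).
[46, 49): nothing removed.
[63, 69): nothing removed.

[-8, -1) ∪ [46, 49) ∪ [63, 69)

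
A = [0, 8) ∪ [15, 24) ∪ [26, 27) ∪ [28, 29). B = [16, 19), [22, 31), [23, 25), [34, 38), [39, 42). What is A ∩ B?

[16, 19) ∪ [22, 24) ∪ [26, 27) ∪ [28, 29)

Merge the second list: [16, 19), [22, 31), [34, 38), [39, 42).
[0, 8) meets no B interval.
[15, 24) ∩ B → [16, 19), [22, 24).
[26, 27) ∩ B → [26, 27).
[28, 29) ∩ B → [28, 29).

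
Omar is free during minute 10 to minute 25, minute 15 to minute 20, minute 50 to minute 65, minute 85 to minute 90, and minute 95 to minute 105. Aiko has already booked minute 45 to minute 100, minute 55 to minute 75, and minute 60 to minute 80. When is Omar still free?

A, merged: minute 10 to minute 25, minute 50 to minute 65, minute 85 to minute 90, minute 95 to minute 105.
B, merged: minute 45 to minute 100.
minute 10 to minute 25: no B overlap → unchanged.
minute 50 to minute 65: fully covered by B → removed.
minute 85 to minute 90: fully covered by B → removed.
minute 95 to minute 105 minus B → minute 100 to minute 105.

minute 10 to minute 25, minute 100 to minute 105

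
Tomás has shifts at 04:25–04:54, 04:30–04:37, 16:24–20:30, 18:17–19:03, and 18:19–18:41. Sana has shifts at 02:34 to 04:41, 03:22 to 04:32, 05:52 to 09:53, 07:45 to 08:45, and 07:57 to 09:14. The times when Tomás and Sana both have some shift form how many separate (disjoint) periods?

1

First set merges to 04:25-04:54, 16:24-20:30.
Second set merges to 02:34-04:41, 05:52-09:53.
A ∩ B = 04:25-04:41.
That is 1 disjoint piece.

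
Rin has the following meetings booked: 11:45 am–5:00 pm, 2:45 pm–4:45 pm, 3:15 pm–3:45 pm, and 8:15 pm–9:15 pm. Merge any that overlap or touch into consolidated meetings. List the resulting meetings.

11:45 am-5:00 pm, 8:15 pm-9:15 pm

2:45 pm-4:45 pm overlaps/touches 11:45 am-5:00 pm → extend to 11:45 am-5:00 pm.
3:15 pm-3:45 pm overlaps/touches 11:45 am-5:00 pm → extend to 11:45 am-5:00 pm.
8:15 pm-9:15 pm is disjoint → start new block.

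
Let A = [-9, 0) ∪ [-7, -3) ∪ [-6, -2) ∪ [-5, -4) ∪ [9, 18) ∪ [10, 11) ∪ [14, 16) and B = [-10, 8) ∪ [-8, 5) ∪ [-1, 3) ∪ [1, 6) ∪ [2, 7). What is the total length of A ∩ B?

Merge the first list: [-9, 0), [9, 18).
Merge the second list: [-10, 8).
A ∩ B = [-9, 0).
Total: 9.

9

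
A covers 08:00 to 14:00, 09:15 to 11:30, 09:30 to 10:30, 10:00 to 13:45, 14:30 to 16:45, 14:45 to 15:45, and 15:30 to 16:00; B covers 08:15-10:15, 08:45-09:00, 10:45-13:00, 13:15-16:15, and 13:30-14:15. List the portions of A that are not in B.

08:00-08:15, 10:15-10:45, 13:00-13:15, 16:15-16:45

Merge the first list: 08:00-14:00, 14:30-16:45.
Merge the second list: 08:15-10:15, 10:45-13:00, 13:15-16:15.
08:00-14:00 with B removed leaves 08:00-08:15, 10:15-10:45, 13:00-13:15.
14:30-16:45 with B removed leaves 16:15-16:45.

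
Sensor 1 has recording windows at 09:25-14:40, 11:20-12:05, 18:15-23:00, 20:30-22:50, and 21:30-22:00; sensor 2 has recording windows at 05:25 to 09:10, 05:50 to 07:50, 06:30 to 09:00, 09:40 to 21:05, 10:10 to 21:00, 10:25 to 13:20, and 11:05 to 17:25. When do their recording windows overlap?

09:40-14:40, 18:15-21:05

A, merged: 09:25-14:40, 18:15-23:00.
B, merged: 05:25-09:10, 09:40-21:05.
09:25-14:40 overlaps B on 09:40-14:40.
18:15-23:00 overlaps B on 18:15-21:05.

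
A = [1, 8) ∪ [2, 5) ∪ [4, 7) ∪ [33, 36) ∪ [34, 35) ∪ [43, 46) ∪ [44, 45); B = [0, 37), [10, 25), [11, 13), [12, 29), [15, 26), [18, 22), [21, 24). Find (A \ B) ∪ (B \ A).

[0, 1) ∪ [8, 33) ∪ [36, 37) ∪ [43, 46)

A, merged: [1, 8), [33, 36), [43, 46).
B, merged: [0, 37).
Only in the first: [43, 46).
Only in the second: [0, 1), [8, 33), [36, 37).
Together these are the periods covered by exactly one.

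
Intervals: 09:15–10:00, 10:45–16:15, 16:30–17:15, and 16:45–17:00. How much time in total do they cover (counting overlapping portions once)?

Merged: 09:15–10:00, 10:45–16:15, 16:30–17:15.
Lengths: 45 min + 5 h 30 min + 45 min = 7 h.

7 h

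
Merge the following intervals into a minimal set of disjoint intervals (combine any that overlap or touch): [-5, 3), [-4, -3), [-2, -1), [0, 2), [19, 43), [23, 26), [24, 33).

[-4, -3) overlaps/touches [-5, 3) → extend to [-5, 3).
[-2, -1) overlaps/touches [-5, 3) → extend to [-5, 3).
[0, 2) overlaps/touches [-5, 3) → extend to [-5, 3).
[19, 43) is disjoint → start new block.
[23, 26) overlaps/touches [19, 43) → extend to [19, 43).
[24, 33) overlaps/touches [19, 43) → extend to [19, 43).

[-5, 3) ∪ [19, 43)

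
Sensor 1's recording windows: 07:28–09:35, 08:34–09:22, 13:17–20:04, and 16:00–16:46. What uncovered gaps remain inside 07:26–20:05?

07:26–07:28, 09:35–13:17, 20:04–20:05

The merged coverage is 07:28–09:35, 13:17–20:04.
Uncovered inside 07:26–20:05: 07:26–07:28, 09:35–13:17, 20:04–20:05.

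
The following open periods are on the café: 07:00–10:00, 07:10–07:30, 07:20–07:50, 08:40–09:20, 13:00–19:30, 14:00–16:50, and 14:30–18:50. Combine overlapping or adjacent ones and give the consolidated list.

07:00–10:00, 13:00–19:30

07:10–07:30 overlaps/touches 07:00–10:00 → extend to 07:00–10:00.
07:20–07:50 overlaps/touches 07:00–10:00 → extend to 07:00–10:00.
08:40–09:20 overlaps/touches 07:00–10:00 → extend to 07:00–10:00.
13:00–19:30 is disjoint → start new block.
14:00–16:50 overlaps/touches 13:00–19:30 → extend to 13:00–19:30.
14:30–18:50 overlaps/touches 13:00–19:30 → extend to 13:00–19:30.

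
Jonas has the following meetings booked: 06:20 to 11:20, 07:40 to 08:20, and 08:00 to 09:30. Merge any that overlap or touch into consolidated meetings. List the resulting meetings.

07:40–08:20 overlaps/touches 06:20–11:20 → extend to 06:20–11:20.
08:00–09:30 overlaps/touches 06:20–11:20 → extend to 06:20–11:20.

06:20–11:20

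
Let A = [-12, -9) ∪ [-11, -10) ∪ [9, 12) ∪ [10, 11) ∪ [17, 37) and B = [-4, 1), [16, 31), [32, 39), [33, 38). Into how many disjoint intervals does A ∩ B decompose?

First set merges to [-12, -9), [9, 12), [17, 37).
Second set merges to [-4, 1), [16, 31), [32, 39).
A ∩ B = [17, 31), [32, 37).
That is 2 disjoint pieces.

2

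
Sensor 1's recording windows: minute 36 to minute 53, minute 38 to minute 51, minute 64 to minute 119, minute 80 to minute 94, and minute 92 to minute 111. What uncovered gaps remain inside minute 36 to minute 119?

minute 53 to minute 64

The merged coverage is minute 36 to minute 53, minute 64 to minute 119.
Complement within minute 36 to minute 119: minute 53 to minute 64.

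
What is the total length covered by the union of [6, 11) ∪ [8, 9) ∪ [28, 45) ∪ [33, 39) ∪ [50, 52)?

Merged: [6, 11), [28, 45), [50, 52).
Lengths: 5 + 17 + 2 = 24.

24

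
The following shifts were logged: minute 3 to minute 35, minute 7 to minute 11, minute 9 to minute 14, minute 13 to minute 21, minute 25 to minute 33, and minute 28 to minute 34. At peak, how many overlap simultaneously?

3

Walk the sorted start/end points keeping a running depth.
The depth first hits 3 at minute 9.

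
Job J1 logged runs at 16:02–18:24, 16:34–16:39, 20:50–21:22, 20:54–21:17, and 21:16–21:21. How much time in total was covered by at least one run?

2 h 54 min

Merged: 16:02–18:24, 20:50–21:22.
Lengths: 2 h 22 min + 32 min = 2 h 54 min.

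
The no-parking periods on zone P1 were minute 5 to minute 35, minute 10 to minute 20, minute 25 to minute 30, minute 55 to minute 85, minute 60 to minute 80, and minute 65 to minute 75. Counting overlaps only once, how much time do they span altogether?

Merged: minute 5 to minute 35, minute 55 to minute 85.
Lengths: 30 minutes + 30 minutes = 60 minutes.

60 minutes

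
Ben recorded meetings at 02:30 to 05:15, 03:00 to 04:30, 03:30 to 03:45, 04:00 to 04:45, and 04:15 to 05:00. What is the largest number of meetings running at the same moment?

Walk the sorted start/end points keeping a running depth.
The depth first hits 4 at 04:15.

4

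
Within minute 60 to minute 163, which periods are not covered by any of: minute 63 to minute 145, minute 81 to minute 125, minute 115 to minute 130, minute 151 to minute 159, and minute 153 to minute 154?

minute 60 to minute 63, minute 145 to minute 151, minute 159 to minute 163

The merged coverage is minute 63 to minute 145, minute 151 to minute 159.
Gaps within minute 60 to minute 163: minute 60 to minute 63, minute 145 to minute 151, minute 159 to minute 163.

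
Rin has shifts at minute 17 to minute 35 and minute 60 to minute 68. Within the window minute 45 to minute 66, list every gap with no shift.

After merging, the occupied span is minute 17 to minute 35, minute 60 to minute 68.
Gaps within minute 45 to minute 66: minute 45 to minute 60.

minute 45 to minute 60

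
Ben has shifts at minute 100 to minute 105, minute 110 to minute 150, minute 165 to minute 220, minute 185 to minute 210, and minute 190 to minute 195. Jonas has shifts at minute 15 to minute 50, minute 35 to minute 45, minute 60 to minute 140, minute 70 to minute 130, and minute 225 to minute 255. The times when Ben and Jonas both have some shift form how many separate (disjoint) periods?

First set merges to minute 100 to minute 105, minute 110 to minute 150, minute 165 to minute 220.
Second set merges to minute 15 to minute 50, minute 60 to minute 140, minute 225 to minute 255.
A ∩ B = minute 100 to minute 105, minute 110 to minute 140.
That is 2 disjoint pieces.

2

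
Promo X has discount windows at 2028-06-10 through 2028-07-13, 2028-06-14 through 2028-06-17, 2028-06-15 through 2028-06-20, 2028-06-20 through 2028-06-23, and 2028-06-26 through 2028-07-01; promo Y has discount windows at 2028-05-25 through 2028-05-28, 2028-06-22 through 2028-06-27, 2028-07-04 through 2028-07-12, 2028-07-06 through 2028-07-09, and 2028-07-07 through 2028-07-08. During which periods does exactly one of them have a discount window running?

2028-05-25 through 2028-05-28, 2028-06-10 through 2028-06-21, 2028-06-28 through 2028-07-03, 2028-07-13 through 2028-07-13

First set merges to 2028-06-10 through 2028-07-13.
Second set merges to 2028-05-25 through 2028-05-28, 2028-06-22 through 2028-06-27, 2028-07-04 through 2028-07-12.
Only in the first: 2028-06-10 through 2028-06-21, 2028-06-28 through 2028-07-03, 2028-07-13 through 2028-07-13.
Only in the second: 2028-05-25 through 2028-05-28.
Together these are the periods covered by exactly one.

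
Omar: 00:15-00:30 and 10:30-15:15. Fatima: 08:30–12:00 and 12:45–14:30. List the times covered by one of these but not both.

A \ B = 00:15–00:30, 12:00–12:45, 14:30–15:15.
B \ A = 08:30–10:30.
Union of the two gives the symmetric difference.

00:15–00:30, 08:30–10:30, 12:00–12:45, 14:30–15:15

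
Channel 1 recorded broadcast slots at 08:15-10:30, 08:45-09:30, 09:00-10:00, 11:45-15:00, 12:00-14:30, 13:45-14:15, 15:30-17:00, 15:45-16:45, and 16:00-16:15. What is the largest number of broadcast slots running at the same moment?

Sweep endpoints in order; track running count of active intervals.
Peak of 3 reached at 09:00.

3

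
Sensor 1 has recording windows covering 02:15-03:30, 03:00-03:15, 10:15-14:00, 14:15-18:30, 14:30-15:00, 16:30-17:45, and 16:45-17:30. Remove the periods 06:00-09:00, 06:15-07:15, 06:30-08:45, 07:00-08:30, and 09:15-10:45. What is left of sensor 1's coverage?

02:15–03:30, 10:45–14:00, 14:15–18:30

Merge the first list: 02:15–03:30, 10:15–14:00, 14:15–18:30.
Merge the second list: 06:00–09:00, 09:15–10:45.
02:15–03:30 is untouched.
10:15–14:00 with B removed leaves 10:45–14:00.
14:15–18:30 is untouched.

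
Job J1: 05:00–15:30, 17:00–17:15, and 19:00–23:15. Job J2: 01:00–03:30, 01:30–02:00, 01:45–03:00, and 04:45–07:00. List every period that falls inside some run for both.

B, merged: 01:00–03:30, 04:45–07:00.
05:00–15:30 meets the second set on 05:00–07:00.
17:00–17:15: no overlap with the second set.
19:00–23:15: no overlap with the second set.

05:00–07:00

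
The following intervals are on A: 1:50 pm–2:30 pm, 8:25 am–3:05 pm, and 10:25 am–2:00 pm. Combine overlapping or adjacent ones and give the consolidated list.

Sort by start: 8:25 am-3:05 pm, 10:25 am-2:00 pm, 1:50 pm-2:30 pm.
10:25 am-2:00 pm overlaps/touches 8:25 am-3:05 pm → extend to 8:25 am-3:05 pm.
1:50 pm-2:30 pm overlaps/touches 8:25 am-3:05 pm → extend to 8:25 am-3:05 pm.

8:25 am-3:05 pm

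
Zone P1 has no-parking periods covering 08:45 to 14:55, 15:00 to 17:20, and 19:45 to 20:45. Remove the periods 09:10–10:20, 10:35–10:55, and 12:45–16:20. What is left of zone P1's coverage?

08:45–14:55 minus B → 08:45–09:10, 10:20–10:35, 10:55–12:45.
15:00–17:20 minus B → 16:20–17:20.
19:45–20:45: no B overlap → unchanged.

08:45–09:10, 10:20–10:35, 10:55–12:45, 16:20–17:20, 19:45–20:45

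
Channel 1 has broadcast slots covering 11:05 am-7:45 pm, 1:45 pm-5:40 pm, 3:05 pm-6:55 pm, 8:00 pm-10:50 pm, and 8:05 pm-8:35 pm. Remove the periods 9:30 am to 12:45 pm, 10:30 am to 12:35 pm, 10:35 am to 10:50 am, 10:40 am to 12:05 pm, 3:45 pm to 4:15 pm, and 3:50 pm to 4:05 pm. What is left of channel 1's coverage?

First set merges to 11:05 am–7:45 pm, 8:00 pm–10:50 pm.
Second set merges to 9:30 am–12:45 pm, 3:45 pm–4:15 pm.
11:05 am–7:45 pm with B removed leaves 12:45 pm–3:45 pm, 4:15 pm–7:45 pm.
8:00 pm–10:50 pm is untouched.

12:45 pm–3:45 pm, 4:15 pm–7:45 pm, 8:00 pm–10:50 pm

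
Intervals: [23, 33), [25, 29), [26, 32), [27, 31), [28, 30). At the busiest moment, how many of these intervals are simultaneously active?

Walk the sorted start/end points keeping a running depth.
The depth first hits 5 at 28.

5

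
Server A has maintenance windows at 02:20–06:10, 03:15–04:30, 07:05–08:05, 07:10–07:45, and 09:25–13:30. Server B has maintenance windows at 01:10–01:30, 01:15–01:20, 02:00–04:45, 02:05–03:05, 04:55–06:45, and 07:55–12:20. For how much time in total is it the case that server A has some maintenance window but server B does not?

Merge the first list: 02:20–06:10, 07:05–08:05, 09:25–13:30.
Merge the second list: 01:10–01:30, 02:00–04:45, 04:55–06:45, 07:55–12:20.
A \ B = 04:45–04:55, 07:05–07:55, 12:20–13:30.
Total: 10 min + 50 min + 1 h 10 min = 2 h 10 min.

2 h 10 min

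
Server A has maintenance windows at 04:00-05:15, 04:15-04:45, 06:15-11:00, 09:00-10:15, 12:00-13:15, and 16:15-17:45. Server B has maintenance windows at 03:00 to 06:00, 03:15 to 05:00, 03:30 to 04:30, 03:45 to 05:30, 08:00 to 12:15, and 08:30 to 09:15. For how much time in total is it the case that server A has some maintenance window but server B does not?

Merge the first list: 04:00–05:15, 06:15–11:00, 12:00–13:15, 16:15–17:45.
Merge the second list: 03:00–06:00, 08:00–12:15.
A \ B = 06:15–08:00, 12:15–13:15, 16:15–17:45.
Total: 1 h 45 min + 1 h + 1 h 30 min = 4 h 15 min.

4 h 15 min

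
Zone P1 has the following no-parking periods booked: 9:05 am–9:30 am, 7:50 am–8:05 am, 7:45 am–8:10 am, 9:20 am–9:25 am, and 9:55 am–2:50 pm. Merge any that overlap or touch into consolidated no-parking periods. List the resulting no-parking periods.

Sort by start: 7:45 am–8:10 am, 7:50 am–8:05 am, 9:05 am–9:30 am, 9:20 am–9:25 am, 9:55 am–2:50 pm.
7:50 am–8:05 am overlaps/touches 7:45 am–8:10 am → extend to 7:45 am–8:10 am.
9:05 am–9:30 am is disjoint → start new block.
9:20 am–9:25 am overlaps/touches 9:05 am–9:30 am → extend to 9:05 am–9:30 am.
9:55 am–2:50 pm is disjoint → start new block.

7:45 am–8:10 am, 9:05 am–9:30 am, 9:55 am–2:50 pm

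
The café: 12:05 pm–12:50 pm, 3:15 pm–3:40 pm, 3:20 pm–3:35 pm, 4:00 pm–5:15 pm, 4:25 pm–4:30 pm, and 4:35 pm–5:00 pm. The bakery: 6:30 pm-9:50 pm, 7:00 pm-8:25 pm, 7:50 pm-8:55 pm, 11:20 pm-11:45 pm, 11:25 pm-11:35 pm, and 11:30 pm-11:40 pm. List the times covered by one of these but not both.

Merge the first list: 12:05 pm-12:50 pm, 3:15 pm-3:40 pm, 4:00 pm-5:15 pm.
Merge the second list: 6:30 pm-9:50 pm, 11:20 pm-11:45 pm.
A but not B: 12:05 pm-12:50 pm, 3:15 pm-3:40 pm, 4:00 pm-5:15 pm.
B but not A: 6:30 pm-9:50 pm, 11:20 pm-11:45 pm.
Combining gives A △ B.

12:05 pm-12:50 pm, 3:15 pm-3:40 pm, 4:00 pm-5:15 pm, 6:30 pm-9:50 pm, 11:20 pm-11:45 pm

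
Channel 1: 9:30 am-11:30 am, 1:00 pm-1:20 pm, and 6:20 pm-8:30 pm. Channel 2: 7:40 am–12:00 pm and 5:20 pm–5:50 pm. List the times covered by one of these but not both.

A but not B: 1:00 pm-1:20 pm, 6:20 pm-8:30 pm.
B but not A: 7:40 am-9:30 am, 11:30 am-12:00 pm, 5:20 pm-5:50 pm.
Combining gives A △ B.

7:40 am-9:30 am, 11:30 am-12:00 pm, 1:00 pm-1:20 pm, 5:20 pm-5:50 pm, 6:20 pm-8:30 pm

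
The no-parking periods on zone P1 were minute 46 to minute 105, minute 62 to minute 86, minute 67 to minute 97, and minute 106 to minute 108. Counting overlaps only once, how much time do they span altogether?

Merged: minute 46 to minute 105, minute 106 to minute 108.
Lengths: 59 minutes + 2 minutes = 61 minutes.

61 minutes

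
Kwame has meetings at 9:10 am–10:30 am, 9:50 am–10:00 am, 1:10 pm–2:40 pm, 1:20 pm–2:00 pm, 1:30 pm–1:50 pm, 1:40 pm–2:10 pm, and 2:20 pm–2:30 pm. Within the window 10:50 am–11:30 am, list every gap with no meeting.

10:50 am–11:30 am

Covered (merged): 9:10 am–10:30 am, 1:10 pm–2:40 pm.
Uncovered inside 10:50 am–11:30 am: 10:50 am–11:30 am.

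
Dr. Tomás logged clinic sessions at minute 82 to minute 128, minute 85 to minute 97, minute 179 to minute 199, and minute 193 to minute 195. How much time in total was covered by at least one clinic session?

Merged: minute 82 to minute 128, minute 179 to minute 199.
Lengths: 46 minutes + 20 minutes = 66 minutes.

66 minutes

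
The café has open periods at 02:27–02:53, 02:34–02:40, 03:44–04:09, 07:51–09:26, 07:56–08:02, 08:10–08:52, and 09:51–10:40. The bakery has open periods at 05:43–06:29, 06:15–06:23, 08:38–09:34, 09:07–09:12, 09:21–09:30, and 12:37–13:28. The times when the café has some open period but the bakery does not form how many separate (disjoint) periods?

4

Merge the first list: 02:27–02:53, 03:44–04:09, 07:51–09:26, 09:51–10:40.
Merge the second list: 05:43–06:29, 08:38–09:34, 12:37–13:28.
A \ B = 02:27–02:53, 03:44–04:09, 07:51–08:38, 09:51–10:40.
That is 4 disjoint pieces.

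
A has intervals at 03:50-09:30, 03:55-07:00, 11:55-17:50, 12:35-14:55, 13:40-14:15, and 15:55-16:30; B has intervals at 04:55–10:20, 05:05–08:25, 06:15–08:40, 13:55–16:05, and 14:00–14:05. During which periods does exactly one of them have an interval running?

Merge the first list: 03:50–09:30, 11:55–17:50.
Merge the second list: 04:55–10:20, 13:55–16:05.
Only in the first: 03:50–04:55, 11:55–13:55, 16:05–17:50.
Only in the second: 09:30–10:20.
Together these are the periods covered by exactly one.

03:50–04:55, 09:30–10:20, 11:55–13:55, 16:05–17:50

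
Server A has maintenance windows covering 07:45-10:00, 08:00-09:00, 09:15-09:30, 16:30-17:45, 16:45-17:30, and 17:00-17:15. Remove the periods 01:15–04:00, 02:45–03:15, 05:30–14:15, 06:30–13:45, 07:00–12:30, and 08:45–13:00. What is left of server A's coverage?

First set merges to 07:45–10:00, 16:30–17:45.
Second set merges to 01:15–04:00, 05:30–14:15.
07:45–10:00: fully covered by B → removed.
16:30–17:45: no B overlap → unchanged.

16:30–17:45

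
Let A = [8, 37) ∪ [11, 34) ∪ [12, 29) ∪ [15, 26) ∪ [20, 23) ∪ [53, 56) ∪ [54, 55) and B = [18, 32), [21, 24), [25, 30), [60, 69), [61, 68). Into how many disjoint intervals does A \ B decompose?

A, merged: [8, 37), [53, 56).
B, merged: [18, 32), [60, 69).
A \ B = [8, 18), [32, 37), [53, 56).
That is 3 disjoint pieces.

3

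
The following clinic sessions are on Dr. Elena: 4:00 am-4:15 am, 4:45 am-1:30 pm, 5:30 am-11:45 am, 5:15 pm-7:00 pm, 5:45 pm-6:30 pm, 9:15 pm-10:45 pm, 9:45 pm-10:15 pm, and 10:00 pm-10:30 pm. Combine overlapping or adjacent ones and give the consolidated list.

4:45 am–1:30 pm is disjoint → start new block.
5:30 am–11:45 am overlaps/touches 4:45 am–1:30 pm → extend to 4:45 am–1:30 pm.
5:15 pm–7:00 pm is disjoint → start new block.
5:45 pm–6:30 pm overlaps/touches 5:15 pm–7:00 pm → extend to 5:15 pm–7:00 pm.
9:15 pm–10:45 pm is disjoint → start new block.
9:45 pm–10:15 pm overlaps/touches 9:15 pm–10:45 pm → extend to 9:15 pm–10:45 pm.
10:00 pm–10:30 pm overlaps/touches 9:15 pm–10:45 pm → extend to 9:15 pm–10:45 pm.

4:00 am–4:15 am, 4:45 am–1:30 pm, 5:15 pm–7:00 pm, 9:15 pm–10:45 pm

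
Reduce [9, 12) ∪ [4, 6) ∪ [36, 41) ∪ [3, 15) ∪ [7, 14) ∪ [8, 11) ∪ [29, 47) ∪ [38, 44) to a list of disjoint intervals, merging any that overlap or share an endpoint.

[3, 15) ∪ [29, 47)

Sort by start: [3, 15), [4, 6), [7, 14), [8, 11), [9, 12), [29, 47), [36, 41), [38, 44).
[4, 6) overlaps/touches [3, 15) → extend to [3, 15).
[7, 14) overlaps/touches [3, 15) → extend to [3, 15).
[8, 11) overlaps/touches [3, 15) → extend to [3, 15).
[9, 12) overlaps/touches [3, 15) → extend to [3, 15).
[29, 47) is disjoint → start new block.
[36, 41) overlaps/touches [29, 47) → extend to [29, 47).
[38, 44) overlaps/touches [29, 47) → extend to [29, 47).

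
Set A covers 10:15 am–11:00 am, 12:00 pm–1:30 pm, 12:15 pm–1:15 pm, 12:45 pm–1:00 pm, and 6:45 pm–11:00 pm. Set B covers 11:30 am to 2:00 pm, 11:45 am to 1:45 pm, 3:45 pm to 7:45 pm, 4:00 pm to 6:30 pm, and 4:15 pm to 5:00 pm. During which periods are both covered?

12:00 pm–1:30 pm, 6:45 pm–7:45 pm

Merge the first list: 10:15 am–11:00 am, 12:00 pm–1:30 pm, 6:45 pm–11:00 pm.
Merge the second list: 11:30 am–2:00 pm, 3:45 pm–7:45 pm.
10:15 am–11:00 am meets no B interval.
12:00 pm–1:30 pm ∩ B → 12:00 pm–1:30 pm.
6:45 pm–11:00 pm ∩ B → 6:45 pm–7:45 pm.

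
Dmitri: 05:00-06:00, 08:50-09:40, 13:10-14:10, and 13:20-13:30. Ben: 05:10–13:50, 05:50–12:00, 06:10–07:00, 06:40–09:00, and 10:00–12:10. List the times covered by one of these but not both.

First set merges to 05:00–06:00, 08:50–09:40, 13:10–14:10.
Second set merges to 05:10–13:50.
Only in the first: 05:00–05:10, 13:50–14:10.
Only in the second: 06:00–08:50, 09:40–13:10.
Together these are the periods covered by exactly one.

05:00–05:10, 06:00–08:50, 09:40–13:10, 13:50–14:10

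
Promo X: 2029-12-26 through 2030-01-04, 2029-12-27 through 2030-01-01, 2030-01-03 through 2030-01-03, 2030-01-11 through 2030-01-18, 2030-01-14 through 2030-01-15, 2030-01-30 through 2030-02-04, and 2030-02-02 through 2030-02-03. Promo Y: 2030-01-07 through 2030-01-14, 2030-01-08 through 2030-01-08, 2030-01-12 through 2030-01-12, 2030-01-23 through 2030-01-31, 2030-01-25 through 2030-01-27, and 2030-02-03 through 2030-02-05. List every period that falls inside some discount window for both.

2030-01-11 through 2030-01-14, 2030-01-30 through 2030-01-31, 2030-02-03 through 2030-02-04

A, merged: 2029-12-26 through 2030-01-04, 2030-01-11 through 2030-01-18, 2030-01-30 through 2030-02-04.
B, merged: 2030-01-07 through 2030-01-14, 2030-01-23 through 2030-01-31, 2030-02-03 through 2030-02-05.
2029-12-26 through 2030-01-04 meets no B interval.
2030-01-11 through 2030-01-18 ∩ B → 2030-01-11 through 2030-01-14.
2030-01-30 through 2030-02-04 ∩ B → 2030-01-30 through 2030-01-31, 2030-02-03 through 2030-02-04.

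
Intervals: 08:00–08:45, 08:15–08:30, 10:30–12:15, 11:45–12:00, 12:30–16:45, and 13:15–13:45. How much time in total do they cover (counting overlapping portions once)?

Merged: 08:00–08:45, 10:30–12:15, 12:30–16:45.
Lengths: 45 min + 1 h 45 min + 4 h 15 min = 6 h 45 min.

6 h 45 min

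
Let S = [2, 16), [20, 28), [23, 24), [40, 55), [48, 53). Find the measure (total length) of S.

37

Merged: [2, 16), [20, 28), [40, 55).
Lengths: 14 + 8 + 15 = 37.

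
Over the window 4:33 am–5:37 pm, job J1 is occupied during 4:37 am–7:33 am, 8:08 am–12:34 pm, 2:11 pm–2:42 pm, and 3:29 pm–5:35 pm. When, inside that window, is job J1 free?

The merged coverage is 4:37 am–7:33 am, 8:08 am–12:34 pm, 2:11 pm–2:42 pm, 3:29 pm–5:35 pm.
Uncovered inside 4:33 am–5:37 pm: 4:33 am–4:37 am, 7:33 am–8:08 am, 12:34 pm–2:11 pm, 2:42 pm–3:29 pm, 5:35 pm–5:37 pm.

4:33 am–4:37 am, 7:33 am–8:08 am, 12:34 pm–2:11 pm, 2:42 pm–3:29 pm, 5:35 pm–5:37 pm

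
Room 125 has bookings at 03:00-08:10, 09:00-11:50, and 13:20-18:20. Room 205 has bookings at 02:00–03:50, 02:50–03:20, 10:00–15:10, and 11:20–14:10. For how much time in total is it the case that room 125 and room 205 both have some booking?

Merge the second list: 02:00–03:50, 10:00–15:10.
A ∩ B = 03:00–03:50, 10:00–11:50, 13:20–15:10.
Total: 50 min + 1 h 50 min + 1 h 50 min = 4 h 30 min.

4 h 30 min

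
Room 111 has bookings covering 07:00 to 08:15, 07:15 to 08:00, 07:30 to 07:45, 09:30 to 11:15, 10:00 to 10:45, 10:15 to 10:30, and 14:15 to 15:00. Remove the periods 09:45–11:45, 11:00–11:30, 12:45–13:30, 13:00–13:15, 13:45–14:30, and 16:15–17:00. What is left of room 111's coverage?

Merge the first list: 07:00–08:15, 09:30–11:15, 14:15–15:00.
Merge the second list: 09:45–11:45, 12:45–13:30, 13:45–14:30, 16:15–17:00.
07:00–08:15: nothing removed.
09:30–11:15 \ B = 09:30–09:45.
14:15–15:00 \ B = 14:30–15:00.

07:00–08:15, 09:30–09:45, 14:30–15:00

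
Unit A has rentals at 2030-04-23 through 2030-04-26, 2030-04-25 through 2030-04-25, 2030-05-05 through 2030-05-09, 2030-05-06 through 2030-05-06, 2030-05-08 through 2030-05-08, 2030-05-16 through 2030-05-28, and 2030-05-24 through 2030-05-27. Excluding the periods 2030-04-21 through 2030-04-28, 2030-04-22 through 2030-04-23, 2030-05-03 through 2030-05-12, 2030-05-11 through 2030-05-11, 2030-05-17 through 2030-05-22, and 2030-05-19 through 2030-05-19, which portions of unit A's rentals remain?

First set merges to 2030-04-23 through 2030-04-26, 2030-05-05 through 2030-05-09, 2030-05-16 through 2030-05-28.
Second set merges to 2030-04-21 through 2030-04-28, 2030-05-03 through 2030-05-12, 2030-05-17 through 2030-05-22.
2030-04-23 through 2030-04-26: fully covered by B → removed.
2030-05-05 through 2030-05-09: fully covered by B → removed.
2030-05-16 through 2030-05-28 minus B → 2030-05-16 through 2030-05-16, 2030-05-23 through 2030-05-28.

2030-05-16 through 2030-05-16, 2030-05-23 through 2030-05-28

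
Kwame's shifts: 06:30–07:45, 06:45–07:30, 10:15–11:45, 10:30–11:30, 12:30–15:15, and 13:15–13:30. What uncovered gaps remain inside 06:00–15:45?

06:00–06:30, 07:45–10:15, 11:45–12:30, 15:15–15:45

After merging, the occupied span is 06:30–07:45, 10:15–11:45, 12:30–15:15.
Complement within 06:00–15:45: 06:00–06:30, 07:45–10:15, 11:45–12:30, 15:15–15:45.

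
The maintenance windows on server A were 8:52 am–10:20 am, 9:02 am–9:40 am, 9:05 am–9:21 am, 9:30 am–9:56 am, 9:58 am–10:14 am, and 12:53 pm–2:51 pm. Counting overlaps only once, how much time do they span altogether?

3 h 26 min

Merged: 8:52 am-10:20 am, 12:53 pm-2:51 pm.
Lengths: 1 h 28 min + 1 h 58 min = 3 h 26 min.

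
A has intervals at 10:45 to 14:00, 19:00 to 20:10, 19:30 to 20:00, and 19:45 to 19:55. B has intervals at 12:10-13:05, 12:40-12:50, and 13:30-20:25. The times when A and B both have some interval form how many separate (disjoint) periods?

A, merged: 10:45-14:00, 19:00-20:10.
B, merged: 12:10-13:05, 13:30-20:25.
A ∩ B = 12:10-13:05, 13:30-14:00, 19:00-20:10.
That is 3 disjoint pieces.

3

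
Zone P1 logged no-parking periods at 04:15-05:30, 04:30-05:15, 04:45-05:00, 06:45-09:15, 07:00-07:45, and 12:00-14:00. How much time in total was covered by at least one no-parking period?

Merged: 04:15–05:30, 06:45–09:15, 12:00–14:00.
Lengths: 1 h 15 min + 2 h 30 min + 2 h = 5 h 45 min.

5 h 45 min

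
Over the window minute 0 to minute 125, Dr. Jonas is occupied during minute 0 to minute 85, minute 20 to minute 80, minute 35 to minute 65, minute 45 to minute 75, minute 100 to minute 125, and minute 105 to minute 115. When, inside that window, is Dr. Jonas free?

Covered (merged): minute 0 to minute 85, minute 100 to minute 125.
Gaps within minute 0 to minute 125: minute 85 to minute 100.

minute 85 to minute 100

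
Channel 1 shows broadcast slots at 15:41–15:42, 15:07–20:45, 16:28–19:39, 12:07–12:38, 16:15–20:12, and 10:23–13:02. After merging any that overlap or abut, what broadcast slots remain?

10:23-13:02, 15:07-20:45

Sort by start: 10:23-13:02, 12:07-12:38, 15:07-20:45, 15:41-15:42, 16:15-20:12, 16:28-19:39.
12:07-12:38 overlaps/touches 10:23-13:02 → extend to 10:23-13:02.
15:07-20:45 is disjoint → start new block.
15:41-15:42 overlaps/touches 15:07-20:45 → extend to 15:07-20:45.
16:15-20:12 overlaps/touches 15:07-20:45 → extend to 15:07-20:45.
16:28-19:39 overlaps/touches 15:07-20:45 → extend to 15:07-20:45.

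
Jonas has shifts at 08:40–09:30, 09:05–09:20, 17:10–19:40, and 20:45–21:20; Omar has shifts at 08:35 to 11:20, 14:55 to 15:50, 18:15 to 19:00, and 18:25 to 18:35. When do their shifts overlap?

First set merges to 08:40–09:30, 17:10–19:40, 20:45–21:20.
Second set merges to 08:35–11:20, 14:55–15:50, 18:15–19:00.
08:40–09:30 ∩ B → 08:40–09:30.
17:10–19:40 ∩ B → 18:15–19:00.
20:45–21:20 meets no B interval.

08:40–09:30, 18:15–19:00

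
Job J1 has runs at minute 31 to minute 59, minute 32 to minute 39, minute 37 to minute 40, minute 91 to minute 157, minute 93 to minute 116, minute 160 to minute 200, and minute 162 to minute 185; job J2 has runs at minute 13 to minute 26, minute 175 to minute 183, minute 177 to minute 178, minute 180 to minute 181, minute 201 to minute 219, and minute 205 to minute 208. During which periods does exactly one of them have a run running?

minute 13 to minute 26, minute 31 to minute 59, minute 91 to minute 157, minute 160 to minute 175, minute 183 to minute 200, minute 201 to minute 219

A, merged: minute 31 to minute 59, minute 91 to minute 157, minute 160 to minute 200.
B, merged: minute 13 to minute 26, minute 175 to minute 183, minute 201 to minute 219.
Only in the first: minute 31 to minute 59, minute 91 to minute 157, minute 160 to minute 175, minute 183 to minute 200.
Only in the second: minute 13 to minute 26, minute 201 to minute 219.
Together these are the periods covered by exactly one.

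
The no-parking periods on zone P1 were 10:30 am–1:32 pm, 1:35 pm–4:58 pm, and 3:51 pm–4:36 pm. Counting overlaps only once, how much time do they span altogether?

Merged: 10:30 am–1:32 pm, 1:35 pm–4:58 pm.
Lengths: 3 h 2 min + 3 h 23 min = 6 h 25 min.

6 h 25 min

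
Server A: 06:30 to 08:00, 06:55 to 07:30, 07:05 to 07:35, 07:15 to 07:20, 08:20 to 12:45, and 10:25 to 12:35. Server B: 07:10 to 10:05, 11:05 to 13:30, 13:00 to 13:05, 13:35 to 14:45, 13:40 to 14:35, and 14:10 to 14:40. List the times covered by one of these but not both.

A, merged: 06:30-08:00, 08:20-12:45.
B, merged: 07:10-10:05, 11:05-13:30, 13:35-14:45.
A \ B = 06:30-07:10, 10:05-11:05.
B \ A = 08:00-08:20, 12:45-13:30, 13:35-14:45.
Union of the two gives the symmetric difference.

06:30-07:10, 08:00-08:20, 10:05-11:05, 12:45-13:30, 13:35-14:45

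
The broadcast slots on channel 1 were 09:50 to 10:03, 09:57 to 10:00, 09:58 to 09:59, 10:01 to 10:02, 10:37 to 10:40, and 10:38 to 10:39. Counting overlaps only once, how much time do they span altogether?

Merged: 09:50–10:03, 10:37–10:40.
Lengths: 13 min + 3 min = 16 min.

16 min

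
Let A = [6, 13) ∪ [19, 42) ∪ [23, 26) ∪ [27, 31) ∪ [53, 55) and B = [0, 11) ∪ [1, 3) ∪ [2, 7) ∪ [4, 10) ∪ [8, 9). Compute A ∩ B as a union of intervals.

A, merged: [6, 13), [19, 42), [53, 55).
B, merged: [0, 11).
[6, 13) meets the second set on [6, 11).
[19, 42): no overlap with the second set.
[53, 55): no overlap with the second set.

[6, 11)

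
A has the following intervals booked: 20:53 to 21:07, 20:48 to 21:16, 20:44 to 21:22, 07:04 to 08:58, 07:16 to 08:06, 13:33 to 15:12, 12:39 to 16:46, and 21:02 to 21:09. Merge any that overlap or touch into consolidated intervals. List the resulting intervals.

Sort by start: 07:04-08:58, 07:16-08:06, 12:39-16:46, 13:33-15:12, 20:44-21:22, 20:48-21:16, 20:53-21:07, 21:02-21:09.
07:16-08:06 overlaps/touches 07:04-08:58 → extend to 07:04-08:58.
12:39-16:46 is disjoint → start new block.
13:33-15:12 overlaps/touches 12:39-16:46 → extend to 12:39-16:46.
20:44-21:22 is disjoint → start new block.
20:48-21:16 overlaps/touches 20:44-21:22 → extend to 20:44-21:22.
20:53-21:07 overlaps/touches 20:44-21:22 → extend to 20:44-21:22.
21:02-21:09 overlaps/touches 20:44-21:22 → extend to 20:44-21:22.

07:04-08:58, 12:39-16:46, 20:44-21:22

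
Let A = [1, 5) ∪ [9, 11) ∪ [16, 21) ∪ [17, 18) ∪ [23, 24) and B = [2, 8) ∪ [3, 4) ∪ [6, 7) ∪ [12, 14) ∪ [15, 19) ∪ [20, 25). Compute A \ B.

Merge the first list: [1, 5), [9, 11), [16, 21), [23, 24).
Merge the second list: [2, 8), [12, 14), [15, 19), [20, 25).
[1, 5) with B removed leaves [1, 2).
[9, 11) is untouched.
[16, 21) with B removed leaves [19, 20).
[23, 24) lies entirely inside B → drops out.

[1, 2) ∪ [9, 11) ∪ [19, 20)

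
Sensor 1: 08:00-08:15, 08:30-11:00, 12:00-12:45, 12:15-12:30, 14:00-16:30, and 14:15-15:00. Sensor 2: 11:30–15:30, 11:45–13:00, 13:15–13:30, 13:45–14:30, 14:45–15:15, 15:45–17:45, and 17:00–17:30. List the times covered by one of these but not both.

A, merged: 08:00-08:15, 08:30-11:00, 12:00-12:45, 14:00-16:30.
B, merged: 11:30-15:30, 15:45-17:45.
A but not B: 08:00-08:15, 08:30-11:00, 15:30-15:45.
B but not A: 11:30-12:00, 12:45-14:00, 16:30-17:45.
Combining gives A △ B.

08:00-08:15, 08:30-11:00, 11:30-12:00, 12:45-14:00, 15:30-15:45, 16:30-17:45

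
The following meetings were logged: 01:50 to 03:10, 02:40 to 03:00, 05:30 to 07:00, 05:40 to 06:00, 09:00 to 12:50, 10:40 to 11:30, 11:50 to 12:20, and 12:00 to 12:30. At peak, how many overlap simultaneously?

At 12:00, 3 of the intervals are simultaneously active.
No point has more.

3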